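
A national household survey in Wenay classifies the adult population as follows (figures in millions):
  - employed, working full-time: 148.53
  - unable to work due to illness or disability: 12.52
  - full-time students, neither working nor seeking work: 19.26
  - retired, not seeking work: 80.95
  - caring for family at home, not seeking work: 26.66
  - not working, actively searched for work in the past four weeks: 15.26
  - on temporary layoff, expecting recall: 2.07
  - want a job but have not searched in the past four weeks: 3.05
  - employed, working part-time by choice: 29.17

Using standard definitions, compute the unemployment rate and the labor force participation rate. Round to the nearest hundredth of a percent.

Unemployment rate ≈ 8.89%; labor force participation rate ≈ 57.79%.

Employed = 148.53 + 29.17 = 177.70 million.
Unemployed = 15.26 + 2.07 = 17.33 million (jobless and actively searching, or on temporary layoff).
Labor force = 177.70 + 17.33 = 195.03 million.
Not in labor force = 12.52 + 19.26 + 80.95 + 26.66 + 3.05 = 142.44 million (those not working and not actively searching are outside the labor force — including those who want a job but have given up searching).
Civilian working-age population = 195.03 + 142.44 = 337.47 million.
Unemployment rate = 17.33 / 195.03 = 8.89%.
Labor force participation rate = 195.03 / 337.47 = 57.79%.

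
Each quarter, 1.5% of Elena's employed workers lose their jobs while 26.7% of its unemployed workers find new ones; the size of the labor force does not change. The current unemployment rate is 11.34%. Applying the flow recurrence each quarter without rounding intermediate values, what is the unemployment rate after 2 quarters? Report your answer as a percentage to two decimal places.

Unemployment rate after two quarters ≈ 8.42%.

With a fixed labor force, u_{t+1} = u_t + s·(1−u_t) − f·u_t = u_t·(1−s−f) + s.
Here 1−s−f = 0.718 and s = 0.015.
u_1 = 0.113400 × 0.718 + 0.015 = 0.096421.
u_2 = 0.096421 × 0.718 + 0.015 = 0.084230.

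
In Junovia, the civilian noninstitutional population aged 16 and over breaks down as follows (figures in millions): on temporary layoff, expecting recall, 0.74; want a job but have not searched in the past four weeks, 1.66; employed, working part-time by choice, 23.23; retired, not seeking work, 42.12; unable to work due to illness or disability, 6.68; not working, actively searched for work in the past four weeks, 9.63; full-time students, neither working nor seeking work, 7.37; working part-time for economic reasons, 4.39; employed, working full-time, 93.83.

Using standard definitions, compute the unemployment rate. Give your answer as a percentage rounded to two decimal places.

Employed = 23.23 + 4.39 + 93.83 = 121.45 million (anyone who worked, including part-time for economic reasons, counts as employed).
Unemployed = 0.74 + 9.63 = 10.37 million (jobless and actively searching, or on temporary layoff).
Labor force = 121.45 + 10.37 = 131.82 million.
Unemployment rate = 10.37 / 131.82 = 7.87%.

Unemployment rate ≈ 7.87%.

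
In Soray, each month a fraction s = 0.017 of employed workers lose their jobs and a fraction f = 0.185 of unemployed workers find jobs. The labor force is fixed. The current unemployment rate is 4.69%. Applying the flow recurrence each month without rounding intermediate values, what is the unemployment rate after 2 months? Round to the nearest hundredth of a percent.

With a fixed labor force, u_{t+1} = u_t + s·(1−u_t) − f·u_t = u_t·(1−s−f) + s.
Here 1−s−f = 0.798 and s = 0.017.
u_1 = 0.046900 × 0.798 + 0.017 = 0.054426.
u_2 = 0.054426 × 0.798 + 0.017 = 0.060432.

Unemployment rate after two months ≈ 6.04%.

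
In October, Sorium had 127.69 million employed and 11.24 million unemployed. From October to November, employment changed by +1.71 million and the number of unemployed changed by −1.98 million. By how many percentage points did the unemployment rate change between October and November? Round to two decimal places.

The unemployment rate changed by −1.41 percentage points.

October: labor force = 127.69 + 11.24 = 138.93; u = 11.24/138.93 = 8.09%.
November: labor force = 129.40 + 9.26 = 138.66; u = 9.26/138.66 = 6.68%.
Change = 6.68% − 8.09% = −1.41 pp.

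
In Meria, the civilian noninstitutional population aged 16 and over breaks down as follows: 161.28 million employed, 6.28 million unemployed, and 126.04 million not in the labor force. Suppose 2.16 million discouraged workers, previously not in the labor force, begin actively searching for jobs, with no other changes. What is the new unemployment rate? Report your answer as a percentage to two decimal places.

Initially, labor force = 161.28 + 6.28 = 167.56 million, so u = 6.28/167.56 = 3.75%.
After the change, unemployed and labor force both rise by 2.16 → E = 161.28, U = 8.44, labor force = 169.72 million.
New unemployment rate = 8.44 / 169.72 = 4.97%.

New unemployment rate ≈ 4.97%.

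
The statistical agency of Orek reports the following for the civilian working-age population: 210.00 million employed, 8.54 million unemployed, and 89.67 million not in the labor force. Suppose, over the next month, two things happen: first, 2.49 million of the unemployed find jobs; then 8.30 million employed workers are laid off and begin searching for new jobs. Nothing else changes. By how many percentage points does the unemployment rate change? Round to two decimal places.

The unemployment rate changes by +2.66 percentage points.

Initially, labor force = 210.00 + 8.54 = 218.54 million, so u = 8.54/218.54 = 3.91%.
After the first change, unemployed falls and employed rises by 2.49; labor force unchanged → E = 212.49, U = 6.05, labor force = 218.54 million.
After the second change, employed falls and unemployed rises by 8.30; labor force unchanged → E = 204.19, U = 14.35, labor force = 218.54 million.
New unemployment rate = 14.35 / 218.54 = 6.57%.
Change = 6.57% − 3.91% = +2.66 percentage points.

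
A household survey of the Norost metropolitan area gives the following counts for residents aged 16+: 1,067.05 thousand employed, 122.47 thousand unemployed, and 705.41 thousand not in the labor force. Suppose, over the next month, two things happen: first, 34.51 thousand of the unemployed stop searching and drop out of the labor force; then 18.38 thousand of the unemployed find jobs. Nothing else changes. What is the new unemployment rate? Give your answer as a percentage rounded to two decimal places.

New unemployment rate ≈ 6.02%.

Initially, labor force = 1,067.05 + 122.47 = 1,189.52 thousand, so u = 122.47/1,189.52 = 10.30%.
After the first change, unemployed and labor force both fall by 34.51 → E = 1,067.05, U = 87.96, labor force = 1,155.01 thousand.
After the second change, unemployed falls and employed rises by 18.38; labor force unchanged → E = 1,085.43, U = 69.58, labor force = 1,155.01 thousand.
New unemployment rate = 69.58 / 1,155.01 = 6.02%.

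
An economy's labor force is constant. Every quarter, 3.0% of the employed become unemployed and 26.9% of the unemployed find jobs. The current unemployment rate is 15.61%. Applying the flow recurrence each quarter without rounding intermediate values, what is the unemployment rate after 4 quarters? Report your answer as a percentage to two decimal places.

Unemployment rate after four quarters ≈ 11.38%.

With a fixed labor force, u_{t+1} = u_t + s·(1−u_t) − f·u_t = u_t·(1−s−f) + s.
Here 1−s−f = 0.701 and s = 0.030.
u_1 = 0.156100 × 0.701 + 0.030 = 0.139426.
u_2 = 0.139426 × 0.701 + 0.030 = 0.127738.
u_3 = 0.127738 × 0.701 + 0.030 = 0.119544.
u_4 = 0.119544 × 0.701 + 0.030 = 0.113800.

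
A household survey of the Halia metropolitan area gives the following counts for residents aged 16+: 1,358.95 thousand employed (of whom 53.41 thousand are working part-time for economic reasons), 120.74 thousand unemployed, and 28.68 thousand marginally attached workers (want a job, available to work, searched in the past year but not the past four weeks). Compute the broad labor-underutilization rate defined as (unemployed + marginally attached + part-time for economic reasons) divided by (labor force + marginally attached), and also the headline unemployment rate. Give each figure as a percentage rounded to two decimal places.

Labor force = 1,358.95 + 120.74 = 1,479.69 thousand.
Numerator = 120.74 + 28.68 + 53.41 = 202.83 thousand.
Denominator = 1,479.69 + 28.68 = 1,508.37 thousand.
Broad rate = 202.83 / 1,508.37 = 13.45%.
Headline unemployment rate = 120.74 / 1,479.69 = 8.16%.

Broad underutilization rate ≈ 13.45%; headline unemployment rate ≈ 8.16%.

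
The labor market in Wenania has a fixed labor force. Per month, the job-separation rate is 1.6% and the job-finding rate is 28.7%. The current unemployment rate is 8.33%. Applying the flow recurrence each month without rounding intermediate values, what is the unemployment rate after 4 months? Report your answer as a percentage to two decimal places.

With a fixed labor force, u_{t+1} = u_t + s·(1−u_t) − f·u_t = u_t·(1−s−f) + s.
Here 1−s−f = 0.697 and s = 0.016.
u_1 = 0.083300 × 0.697 + 0.016 = 0.074060.
u_2 = 0.074060 × 0.697 + 0.016 = 0.067620.
u_3 = 0.067620 × 0.697 + 0.016 = 0.063131.
u_4 = 0.063131 × 0.697 + 0.016 = 0.060002.

Unemployment rate after four months ≈ 6.00%.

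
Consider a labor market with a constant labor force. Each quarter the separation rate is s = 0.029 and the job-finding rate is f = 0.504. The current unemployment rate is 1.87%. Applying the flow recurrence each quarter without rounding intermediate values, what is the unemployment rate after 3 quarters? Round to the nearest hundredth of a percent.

With a fixed labor force, u_{t+1} = u_t + s·(1−u_t) − f·u_t = u_t·(1−s−f) + s.
Here 1−s−f = 0.467 and s = 0.029.
u_1 = 0.018700 × 0.467 + 0.029 = 0.037733.
u_2 = 0.037733 × 0.467 + 0.029 = 0.046621.
u_3 = 0.046621 × 0.467 + 0.029 = 0.050772.

Unemployment rate after three quarters ≈ 5.08%.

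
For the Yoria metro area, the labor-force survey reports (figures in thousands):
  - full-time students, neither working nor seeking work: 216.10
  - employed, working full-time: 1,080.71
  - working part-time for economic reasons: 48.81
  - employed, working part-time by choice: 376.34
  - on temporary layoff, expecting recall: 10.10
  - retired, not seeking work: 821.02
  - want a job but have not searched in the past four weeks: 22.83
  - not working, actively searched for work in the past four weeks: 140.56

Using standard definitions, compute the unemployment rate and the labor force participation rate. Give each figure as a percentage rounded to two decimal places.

Unemployment rate ≈ 9.09%; labor force participation rate ≈ 60.98%.

Employed = 1,080.71 + 48.81 + 376.34 = 1,505.86 thousand (anyone who worked, including part-time for economic reasons, counts as employed).
Unemployed = 10.10 + 140.56 = 150.66 thousand (jobless and actively searching, or on temporary layoff).
Labor force = 1,505.86 + 150.66 = 1,656.52 thousand.
Not in labor force = 216.10 + 821.02 + 22.83 = 1,059.95 thousand (those not working and not actively searching are outside the labor force — including those who want a job but have given up searching).
Civilian working-age population = 1,656.52 + 1,059.95 = 2,716.47 thousand.
Unemployment rate = 150.66 / 1,656.52 = 9.09%.
Labor force participation rate = 1,656.52 / 2,716.47 = 60.98%.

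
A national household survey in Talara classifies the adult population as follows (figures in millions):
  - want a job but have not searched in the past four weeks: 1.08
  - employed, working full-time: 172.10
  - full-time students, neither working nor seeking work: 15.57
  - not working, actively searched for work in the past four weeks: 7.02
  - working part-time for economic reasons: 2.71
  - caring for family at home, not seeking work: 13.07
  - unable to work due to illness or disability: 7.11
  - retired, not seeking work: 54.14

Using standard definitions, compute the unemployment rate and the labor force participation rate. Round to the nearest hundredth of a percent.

Unemployment rate ≈ 3.86%; labor force participation rate ≈ 66.65%.

Employed = 172.10 + 2.71 = 174.81 million (anyone who worked, including part-time for economic reasons, counts as employed).
Unemployed = 7.02 million.
Labor force = 174.81 + 7.02 = 181.83 million.
Not in labor force = 1.08 + 15.57 + 13.07 + 7.11 + 54.14 = 90.97 million (those not working and not actively searching are outside the labor force — including those who want a job but have given up searching).
Civilian working-age population = 181.83 + 90.97 = 272.80 million.
Unemployment rate = 7.02 / 181.83 = 3.86%.
Labor force participation rate = 181.83 / 272.80 = 66.65%.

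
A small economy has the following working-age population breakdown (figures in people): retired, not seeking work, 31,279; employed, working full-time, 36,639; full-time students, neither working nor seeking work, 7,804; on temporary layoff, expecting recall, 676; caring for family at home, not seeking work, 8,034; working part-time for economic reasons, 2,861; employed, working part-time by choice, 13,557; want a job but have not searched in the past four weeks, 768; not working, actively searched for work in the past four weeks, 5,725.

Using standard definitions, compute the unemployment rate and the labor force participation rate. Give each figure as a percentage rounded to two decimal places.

Employed = 36,639 + 2,861 + 13,557 = 53,057 (anyone who worked, including part-time for economic reasons, counts as employed).
Unemployed = 676 + 5,725 = 6,401 (jobless and actively searching, or on temporary layoff).
Labor force = 53,057 + 6,401 = 59,458.
Not in labor force = 31,279 + 7,804 + 8,034 + 768 = 47,885 (those not working and not actively searching are outside the labor force — including those who want a job but have given up searching).
Civilian working-age population = 59,458 + 47,885 = 107,343.
Unemployment rate = 6,401 / 59,458 = 10.77%.
Labor force participation rate = 59,458 / 107,343 = 55.39%.

Unemployment rate ≈ 10.77%; labor force participation rate ≈ 55.39%.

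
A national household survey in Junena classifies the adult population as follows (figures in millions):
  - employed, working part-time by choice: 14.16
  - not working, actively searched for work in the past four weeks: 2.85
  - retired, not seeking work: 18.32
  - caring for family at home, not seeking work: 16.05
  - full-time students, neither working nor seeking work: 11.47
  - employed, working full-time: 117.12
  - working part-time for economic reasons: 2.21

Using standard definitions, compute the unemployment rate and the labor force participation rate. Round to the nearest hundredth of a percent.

Employed = 14.16 + 117.12 + 2.21 = 133.49 million (anyone who worked, including part-time for economic reasons, counts as employed).
Unemployed = 2.85 million.
Labor force = 133.49 + 2.85 = 136.34 million.
Not in labor force = 18.32 + 16.05 + 11.47 = 45.84 million (those not working and not actively searching are outside the labor force).
Civilian working-age population = 136.34 + 45.84 = 182.18 million.
Unemployment rate = 2.85 / 136.34 = 2.09%.
Labor force participation rate = 136.34 / 182.18 = 74.84%.

Unemployment rate ≈ 2.09%; labor force participation rate ≈ 74.84%.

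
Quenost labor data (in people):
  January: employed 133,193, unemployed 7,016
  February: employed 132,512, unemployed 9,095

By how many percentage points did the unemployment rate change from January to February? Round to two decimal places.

The unemployment rate changed by +1.42 percentage points.

January: labor force = 133,193 + 7,016 = 140,209; u = 7,016/140,209 = 5.00%.
February: labor force = 132,512 + 9,095 = 141,607; u = 9,095/141,607 = 6.42%.
Change = 6.42% − 5.00% = +1.42 pp.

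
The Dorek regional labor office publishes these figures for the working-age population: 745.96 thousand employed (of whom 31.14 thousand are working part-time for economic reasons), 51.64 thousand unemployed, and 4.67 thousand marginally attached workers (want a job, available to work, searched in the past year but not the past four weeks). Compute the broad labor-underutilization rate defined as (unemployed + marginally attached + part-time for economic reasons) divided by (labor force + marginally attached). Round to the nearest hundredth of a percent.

Labor force = 745.96 + 51.64 = 797.60 thousand.
Numerator = 51.64 + 4.67 + 31.14 = 87.45 thousand.
Denominator = 797.60 + 4.67 = 802.27 thousand.
Broad rate = 87.45 / 802.27 = 10.90%.

Broad underutilization rate ≈ 10.90%.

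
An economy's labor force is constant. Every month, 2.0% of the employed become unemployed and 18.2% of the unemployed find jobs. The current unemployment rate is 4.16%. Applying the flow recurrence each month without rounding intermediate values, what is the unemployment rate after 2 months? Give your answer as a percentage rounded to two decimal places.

With a fixed labor force, u_{t+1} = u_t + s·(1−u_t) − f·u_t = u_t·(1−s−f) + s.
Here 1−s−f = 0.798 and s = 0.020.
u_1 = 0.041600 × 0.798 + 0.020 = 0.053197.
u_2 = 0.053197 × 0.798 + 0.020 = 0.062451.

Unemployment rate after two months ≈ 6.25%.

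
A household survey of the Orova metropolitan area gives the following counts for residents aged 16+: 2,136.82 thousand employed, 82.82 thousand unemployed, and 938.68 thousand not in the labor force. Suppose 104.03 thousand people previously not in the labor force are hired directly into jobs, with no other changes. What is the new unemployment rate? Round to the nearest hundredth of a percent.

Initially, labor force = 2,136.82 + 82.82 = 2,219.64 thousand, so u = 82.82/2,219.64 = 3.73%.
After the change, employed and labor force both rise by 104.03; unemployed unchanged → E = 2,240.85, U = 82.82, labor force = 2,323.67 thousand.
New unemployment rate = 82.82 / 2,323.67 = 3.56%.

New unemployment rate ≈ 3.56%.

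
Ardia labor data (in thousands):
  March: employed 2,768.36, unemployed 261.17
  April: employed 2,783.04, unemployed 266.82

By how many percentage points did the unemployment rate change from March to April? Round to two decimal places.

March: labor force = 2,768.36 + 261.17 = 3,029.53; u = 261.17/3,029.53 = 8.62%.
April: labor force = 2,783.04 + 266.82 = 3,049.86; u = 266.82/3,049.86 = 8.75%.
Change = 8.75% − 8.62% = +0.13 pp.

The unemployment rate changed by +0.13 percentage points.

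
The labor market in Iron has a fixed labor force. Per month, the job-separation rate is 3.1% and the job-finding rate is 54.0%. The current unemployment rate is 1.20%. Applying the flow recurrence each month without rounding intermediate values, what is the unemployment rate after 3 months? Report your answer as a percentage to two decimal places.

Unemployment rate after three months ≈ 5.10%.

With a fixed labor force, u_{t+1} = u_t + s·(1−u_t) − f·u_t = u_t·(1−s−f) + s.
Here 1−s−f = 0.429 and s = 0.031.
u_1 = 0.012000 × 0.429 + 0.031 = 0.036148.
u_2 = 0.036148 × 0.429 + 0.031 = 0.046507.
u_3 = 0.046507 × 0.429 + 0.031 = 0.050952.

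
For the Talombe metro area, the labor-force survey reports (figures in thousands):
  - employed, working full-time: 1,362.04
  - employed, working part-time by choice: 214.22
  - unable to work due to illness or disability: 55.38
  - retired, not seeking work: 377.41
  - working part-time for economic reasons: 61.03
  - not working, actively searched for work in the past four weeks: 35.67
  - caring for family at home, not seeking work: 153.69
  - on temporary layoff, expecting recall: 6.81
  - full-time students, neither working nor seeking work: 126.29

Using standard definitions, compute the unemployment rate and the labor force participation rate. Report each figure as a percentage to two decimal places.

Unemployment rate ≈ 2.53%; labor force participation rate ≈ 70.21%.

Employed = 1,362.04 + 214.22 + 61.03 = 1,637.29 thousand (anyone who worked, including part-time for economic reasons, counts as employed).
Unemployed = 35.67 + 6.81 = 42.48 thousand (jobless and actively searching, or on temporary layoff).
Labor force = 1,637.29 + 42.48 = 1,679.77 thousand.
Not in labor force = 55.38 + 377.41 + 153.69 + 126.29 = 712.77 thousand (those not working and not actively searching are outside the labor force).
Civilian working-age population = 1,679.77 + 712.77 = 2,392.54 thousand.
Unemployment rate = 42.48 / 1,679.77 = 2.53%.
Labor force participation rate = 1,679.77 / 2,392.54 = 70.21%.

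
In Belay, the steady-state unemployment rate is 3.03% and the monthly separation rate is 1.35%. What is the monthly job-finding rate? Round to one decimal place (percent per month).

From u* = s/(s+f): f = s·(1−u)/u.
f = 1.35 × (1 − 0.0303) / 0.0303 = 1.3091 / 0.0303 ≈ 43.2% per month.

Job-finding rate ≈ 43.2% per month.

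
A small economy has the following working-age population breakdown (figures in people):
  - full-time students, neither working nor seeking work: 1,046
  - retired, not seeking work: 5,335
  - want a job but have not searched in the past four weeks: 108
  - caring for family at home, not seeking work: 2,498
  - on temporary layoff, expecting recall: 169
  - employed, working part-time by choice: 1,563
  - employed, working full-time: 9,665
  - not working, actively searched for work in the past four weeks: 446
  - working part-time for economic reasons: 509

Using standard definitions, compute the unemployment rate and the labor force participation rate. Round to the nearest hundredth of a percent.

Employed = 1,563 + 9,665 + 509 = 11,737 (anyone who worked, including part-time for economic reasons, counts as employed).
Unemployed = 169 + 446 = 615 (jobless and actively searching, or on temporary layoff).
Labor force = 11,737 + 615 = 12,352.
Not in labor force = 1,046 + 5,335 + 108 + 2,498 = 8,987 (those not working and not actively searching are outside the labor force — including those who want a job but have given up searching).
Civilian working-age population = 12,352 + 8,987 = 21,339.
Unemployment rate = 615 / 12,352 = 4.98%.
Labor force participation rate = 12,352 / 21,339 = 57.88%.

Unemployment rate ≈ 4.98%; labor force participation rate ≈ 57.88%.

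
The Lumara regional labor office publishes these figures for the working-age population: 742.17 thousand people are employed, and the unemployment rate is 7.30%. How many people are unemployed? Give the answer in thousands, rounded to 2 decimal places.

Let U be the number unemployed. The labor force is E + U, and U/(E+U) = 0.0730.
So U = 0.0730 × 742.17 / (1 − 0.0730) = 54.1784 / 0.9270 ≈ 58.44 thousand.

About 58.44 thousand are unemployed.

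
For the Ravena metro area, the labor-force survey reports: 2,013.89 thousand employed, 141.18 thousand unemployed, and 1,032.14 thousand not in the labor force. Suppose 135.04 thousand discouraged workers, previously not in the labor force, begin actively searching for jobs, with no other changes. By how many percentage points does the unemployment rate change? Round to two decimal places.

Initially, labor force = 2,013.89 + 141.18 = 2,155.07 thousand, so u = 141.18/2,155.07 = 6.55%.
After the change, unemployed and labor force both rise by 135.04 → E = 2,013.89, U = 276.22, labor force = 2,290.11 thousand.
New unemployment rate = 276.22 / 2,290.11 = 12.06%.
Change = 12.06% − 6.55% = +5.51 percentage points.

The unemployment rate changes by +5.51 percentage points.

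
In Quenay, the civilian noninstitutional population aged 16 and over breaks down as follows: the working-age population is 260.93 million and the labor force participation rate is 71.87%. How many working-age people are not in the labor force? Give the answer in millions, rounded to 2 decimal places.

About 73.40 million are not in the labor force.

Share not in the labor force = 1 − 0.7187 = 0.2813.
Not in labor force = 0.2813 × 260.93 ≈ 73.40 million.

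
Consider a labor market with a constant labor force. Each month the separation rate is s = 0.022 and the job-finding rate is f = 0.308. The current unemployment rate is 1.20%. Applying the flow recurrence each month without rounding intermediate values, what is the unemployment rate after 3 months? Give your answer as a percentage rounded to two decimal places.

Unemployment rate after three months ≈ 5.02%.

With a fixed labor force, u_{t+1} = u_t + s·(1−u_t) − f·u_t = u_t·(1−s−f) + s.
Here 1−s−f = 0.670 and s = 0.022.
u_1 = 0.012000 × 0.670 + 0.022 = 0.030040.
u_2 = 0.030040 × 0.670 + 0.022 = 0.042127.
u_3 = 0.042127 × 0.670 + 0.022 = 0.050225.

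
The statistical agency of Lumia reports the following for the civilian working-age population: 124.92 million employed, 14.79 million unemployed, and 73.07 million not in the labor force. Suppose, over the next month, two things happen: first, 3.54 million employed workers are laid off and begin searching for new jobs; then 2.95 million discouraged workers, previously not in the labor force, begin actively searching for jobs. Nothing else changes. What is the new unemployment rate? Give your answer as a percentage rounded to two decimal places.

New unemployment rate ≈ 14.92%.

Initially, labor force = 124.92 + 14.79 = 139.71 million, so u = 14.79/139.71 = 10.59%.
After the first change, employed falls and unemployed rises by 3.54; labor force unchanged → E = 121.38, U = 18.33, labor force = 139.71 million.
After the second change, unemployed and labor force both rise by 2.95 → E = 121.38, U = 21.28, labor force = 142.66 million.
New unemployment rate = 21.28 / 142.66 = 14.92%.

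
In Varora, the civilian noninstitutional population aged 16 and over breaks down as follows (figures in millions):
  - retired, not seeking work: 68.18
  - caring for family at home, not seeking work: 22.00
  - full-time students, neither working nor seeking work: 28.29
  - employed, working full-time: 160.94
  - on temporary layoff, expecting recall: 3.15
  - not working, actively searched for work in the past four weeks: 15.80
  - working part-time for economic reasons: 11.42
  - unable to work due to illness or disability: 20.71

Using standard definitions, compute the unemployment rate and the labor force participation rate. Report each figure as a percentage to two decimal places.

Employed = 160.94 + 11.42 = 172.36 million (anyone who worked, including part-time for economic reasons, counts as employed).
Unemployed = 3.15 + 15.80 = 18.95 million (jobless and actively searching, or on temporary layoff).
Labor force = 172.36 + 18.95 = 191.31 million.
Not in labor force = 68.18 + 22.00 + 28.29 + 20.71 = 139.18 million (those not working and not actively searching are outside the labor force).
Civilian working-age population = 191.31 + 139.18 = 330.49 million.
Unemployment rate = 18.95 / 191.31 = 9.91%.
Labor force participation rate = 191.31 / 330.49 = 57.89%.

Unemployment rate ≈ 9.91%; labor force participation rate ≈ 57.89%.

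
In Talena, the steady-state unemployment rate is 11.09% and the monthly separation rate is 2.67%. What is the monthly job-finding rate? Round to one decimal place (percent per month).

From u* = s/(s+f): f = s·(1−u)/u.
f = 2.67 × (1 − 0.1109) / 0.1109 = 2.3739 / 0.1109 ≈ 21.4% per month.

Job-finding rate ≈ 21.4% per month.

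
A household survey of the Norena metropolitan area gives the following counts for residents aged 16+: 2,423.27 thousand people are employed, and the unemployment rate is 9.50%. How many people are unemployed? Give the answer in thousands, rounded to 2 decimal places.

Let U be the number unemployed. The labor force is E + U, and U/(E+U) = 0.0950.
So U = 0.0950 × 2,423.27 / (1 − 0.0950) = 230.2106 / 0.9050 ≈ 254.38 thousand.

About 254.38 thousand are unemployed.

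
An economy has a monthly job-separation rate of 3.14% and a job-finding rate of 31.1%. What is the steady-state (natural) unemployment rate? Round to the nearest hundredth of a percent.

Steady-state unemployment rate ≈ 9.17%.

At steady state the flows balance: s·E = f·U, so U/(E+U) = s/(s+f).
u* = 3.14 / (3.14 + 31.1) = 3.14 / 34.24 = 9.17%.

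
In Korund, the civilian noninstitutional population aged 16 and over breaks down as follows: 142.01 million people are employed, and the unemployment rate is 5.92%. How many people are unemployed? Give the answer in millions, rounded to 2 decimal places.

Let U be the number unemployed. The labor force is E + U, and U/(E+U) = 0.0592.
So U = 0.0592 × 142.01 / (1 − 0.0592) = 8.4070 / 0.9408 ≈ 8.94 million.

About 8.94 million are unemployed.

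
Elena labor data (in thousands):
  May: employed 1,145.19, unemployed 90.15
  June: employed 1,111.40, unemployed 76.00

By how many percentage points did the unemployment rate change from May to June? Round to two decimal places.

The unemployment rate changed by −0.90 percentage points.

May: labor force = 1,145.19 + 90.15 = 1,235.34; u = 90.15/1,235.34 = 7.30%.
June: labor force = 1,111.40 + 76.00 = 1,187.40; u = 76.00/1,187.40 = 6.40%.
Change = 6.40% − 7.30% = −0.90 pp.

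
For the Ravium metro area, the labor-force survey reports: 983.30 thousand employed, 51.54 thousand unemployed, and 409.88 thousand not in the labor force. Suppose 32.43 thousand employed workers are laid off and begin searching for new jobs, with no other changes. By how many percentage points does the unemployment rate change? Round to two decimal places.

The unemployment rate changes by +3.13 percentage points.

Initially, labor force = 983.30 + 51.54 = 1,034.84 thousand, so u = 51.54/1,034.84 = 4.98%.
After the change, employed falls and unemployed rises by 32.43; labor force unchanged → E = 950.87, U = 83.97, labor force = 1,034.84 thousand.
New unemployment rate = 83.97 / 1,034.84 = 8.11%.
Change = 8.11% − 4.98% = +3.13 percentage points.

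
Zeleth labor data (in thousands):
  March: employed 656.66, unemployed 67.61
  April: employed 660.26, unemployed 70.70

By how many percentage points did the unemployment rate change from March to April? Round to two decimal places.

March: labor force = 656.66 + 67.61 = 724.27; u = 67.61/724.27 = 9.33%.
April: labor force = 660.26 + 70.70 = 730.96; u = 70.70/730.96 = 9.67%.
Change = 9.67% − 9.33% = +0.34 pp.

The unemployment rate changed by +0.34 percentage points.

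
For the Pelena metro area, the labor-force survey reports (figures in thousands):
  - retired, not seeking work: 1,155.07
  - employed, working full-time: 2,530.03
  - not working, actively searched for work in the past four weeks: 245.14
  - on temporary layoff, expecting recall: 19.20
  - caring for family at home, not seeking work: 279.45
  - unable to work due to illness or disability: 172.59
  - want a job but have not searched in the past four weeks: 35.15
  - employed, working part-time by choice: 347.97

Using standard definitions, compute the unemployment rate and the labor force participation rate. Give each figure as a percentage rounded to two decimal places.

Unemployment rate ≈ 8.41%; labor force participation rate ≈ 65.68%.

Employed = 2,530.03 + 347.97 = 2,878.00 thousand.
Unemployed = 245.14 + 19.20 = 264.34 thousand (jobless and actively searching, or on temporary layoff).
Labor force = 2,878.00 + 264.34 = 3,142.34 thousand.
Not in labor force = 1,155.07 + 279.45 + 172.59 + 35.15 = 1,642.26 thousand (those not working and not actively searching are outside the labor force — including those who want a job but have given up searching).
Civilian working-age population = 3,142.34 + 1,642.26 = 4,784.60 thousand.
Unemployment rate = 264.34 / 3,142.34 = 8.41%.
Labor force participation rate = 3,142.34 / 4,784.60 = 65.68%.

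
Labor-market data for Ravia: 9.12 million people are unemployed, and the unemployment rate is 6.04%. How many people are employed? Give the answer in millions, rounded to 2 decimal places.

About 141.87 million are employed.

Labor force = U / u = 9.12 / 0.0604 ≈ 150.99 million.
Employed = labor force − unemployed = 150.99 − 9.12 = 141.87 million.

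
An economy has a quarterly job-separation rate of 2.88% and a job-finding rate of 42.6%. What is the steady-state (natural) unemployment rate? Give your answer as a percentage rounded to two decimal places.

Steady-state unemployment rate ≈ 6.33%.

At steady state the flows balance: s·E = f·U, so U/(E+U) = s/(s+f).
u* = 2.88 / (2.88 + 42.6) = 2.88 / 45.48 = 6.33%.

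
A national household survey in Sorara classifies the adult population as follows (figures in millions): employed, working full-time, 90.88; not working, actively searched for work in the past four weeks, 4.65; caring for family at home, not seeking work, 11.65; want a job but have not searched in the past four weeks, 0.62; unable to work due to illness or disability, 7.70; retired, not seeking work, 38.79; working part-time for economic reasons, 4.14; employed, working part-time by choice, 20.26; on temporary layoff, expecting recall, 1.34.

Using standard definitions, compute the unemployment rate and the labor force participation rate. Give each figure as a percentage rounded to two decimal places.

Employed = 90.88 + 4.14 + 20.26 = 115.28 million (anyone who worked, including part-time for economic reasons, counts as employed).
Unemployed = 4.65 + 1.34 = 5.99 million (jobless and actively searching, or on temporary layoff).
Labor force = 115.28 + 5.99 = 121.27 million.
Not in labor force = 11.65 + 0.62 + 7.70 + 38.79 = 58.76 million (those not working and not actively searching are outside the labor force — including those who want a job but have given up searching).
Civilian working-age population = 121.27 + 58.76 = 180.03 million.
Unemployment rate = 5.99 / 121.27 = 4.94%.
Labor force participation rate = 121.27 / 180.03 = 67.36%.

Unemployment rate ≈ 4.94%; labor force participation rate ≈ 67.36%.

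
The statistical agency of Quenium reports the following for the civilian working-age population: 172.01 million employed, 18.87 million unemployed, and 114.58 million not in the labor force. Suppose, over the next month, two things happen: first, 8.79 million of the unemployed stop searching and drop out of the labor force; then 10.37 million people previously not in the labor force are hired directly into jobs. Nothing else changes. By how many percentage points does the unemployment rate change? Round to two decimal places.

Initially, labor force = 172.01 + 18.87 = 190.88 million, so u = 18.87/190.88 = 9.89%.
After the first change, unemployed and labor force both fall by 8.79 → E = 172.01, U = 10.08, labor force = 182.09 million.
After the second change, employed and labor force both rise by 10.37; unemployed unchanged → E = 182.38, U = 10.08, labor force = 192.46 million.
New unemployment rate = 10.08 / 192.46 = 5.24%.
Change = 5.24% − 9.89% = −4.65 percentage points.

The unemployment rate changes by −4.65 percentage points.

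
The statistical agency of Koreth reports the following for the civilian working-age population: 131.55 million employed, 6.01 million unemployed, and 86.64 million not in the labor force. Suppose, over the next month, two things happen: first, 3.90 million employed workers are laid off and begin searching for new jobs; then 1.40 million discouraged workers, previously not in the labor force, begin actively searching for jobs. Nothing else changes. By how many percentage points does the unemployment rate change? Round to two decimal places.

The unemployment rate changes by +3.77 percentage points.

Initially, labor force = 131.55 + 6.01 = 137.56 million, so u = 6.01/137.56 = 4.37%.
After the first change, employed falls and unemployed rises by 3.90; labor force unchanged → E = 127.65, U = 9.91, labor force = 137.56 million.
After the second change, unemployed and labor force both rise by 1.40 → E = 127.65, U = 11.31, labor force = 138.96 million.
New unemployment rate = 11.31 / 138.96 = 8.14%.
Change = 8.14% − 4.37% = +3.77 percentage points.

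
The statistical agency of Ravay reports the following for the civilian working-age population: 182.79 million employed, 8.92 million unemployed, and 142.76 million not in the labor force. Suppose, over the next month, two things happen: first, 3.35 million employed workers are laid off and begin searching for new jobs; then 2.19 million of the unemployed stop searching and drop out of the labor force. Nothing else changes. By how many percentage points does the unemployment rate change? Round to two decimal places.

Initially, labor force = 182.79 + 8.92 = 191.71 million, so u = 8.92/191.71 = 4.65%.
After the first change, employed falls and unemployed rises by 3.35; labor force unchanged → E = 179.44, U = 12.27, labor force = 191.71 million.
After the second change, unemployed and labor force both fall by 2.19 → E = 179.44, U = 10.08, labor force = 189.52 million.
New unemployment rate = 10.08 / 189.52 = 5.32%.
Change = 5.32% − 4.65% = +0.67 percentage points.

The unemployment rate changes by +0.67 percentage points.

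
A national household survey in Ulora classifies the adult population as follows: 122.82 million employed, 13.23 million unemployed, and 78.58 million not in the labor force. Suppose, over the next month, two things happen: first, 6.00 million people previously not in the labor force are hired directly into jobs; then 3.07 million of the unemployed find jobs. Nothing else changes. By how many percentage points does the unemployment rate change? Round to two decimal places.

The unemployment rate changes by −2.57 percentage points.

Initially, labor force = 122.82 + 13.23 = 136.05 million, so u = 13.23/136.05 = 9.72%.
After the first change, employed and labor force both rise by 6.00; unemployed unchanged → E = 128.82, U = 13.23, labor force = 142.05 million.
After the second change, unemployed falls and employed rises by 3.07; labor force unchanged → E = 131.89, U = 10.16, labor force = 142.05 million.
New unemployment rate = 10.16 / 142.05 = 7.15%.
Change = 7.15% − 9.72% = −2.57 percentage points.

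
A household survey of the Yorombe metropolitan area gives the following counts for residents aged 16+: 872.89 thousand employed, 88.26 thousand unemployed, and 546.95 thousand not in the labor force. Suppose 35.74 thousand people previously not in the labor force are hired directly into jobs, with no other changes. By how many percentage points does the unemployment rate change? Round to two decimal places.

Initially, labor force = 872.89 + 88.26 = 961.15 thousand, so u = 88.26/961.15 = 9.18%.
After the change, employed and labor force both rise by 35.74; unemployed unchanged → E = 908.63, U = 88.26, labor force = 996.89 thousand.
New unemployment rate = 88.26 / 996.89 = 8.85%.
Change = 8.85% − 9.18% = −0.33 percentage points.

The unemployment rate changes by −0.33 percentage points.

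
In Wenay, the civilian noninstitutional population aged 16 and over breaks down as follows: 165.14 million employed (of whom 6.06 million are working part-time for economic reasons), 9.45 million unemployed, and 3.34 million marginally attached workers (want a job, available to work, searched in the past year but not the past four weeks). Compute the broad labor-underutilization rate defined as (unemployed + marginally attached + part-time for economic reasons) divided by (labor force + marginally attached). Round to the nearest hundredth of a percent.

Labor force = 165.14 + 9.45 = 174.59 million.
Numerator = 9.45 + 3.34 + 6.06 = 18.85 million.
Denominator = 174.59 + 3.34 = 177.93 million.
Broad rate = 18.85 / 177.93 = 10.59%.

Broad underutilization rate ≈ 10.59%.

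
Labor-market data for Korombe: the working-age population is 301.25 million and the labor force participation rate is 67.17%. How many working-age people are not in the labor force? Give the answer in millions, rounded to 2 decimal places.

Share not in the labor force = 1 − 0.6717 = 0.3283.
Not in labor force = 0.3283 × 301.25 ≈ 98.90 million.

About 98.90 million are not in the labor force.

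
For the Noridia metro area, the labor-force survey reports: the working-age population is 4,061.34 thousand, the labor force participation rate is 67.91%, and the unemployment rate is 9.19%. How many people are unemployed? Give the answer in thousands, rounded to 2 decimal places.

Labor force = 0.6791 × 4,061.34 = 2,758.06 thousand.
Unemployed = 0.0919 × 2,758.06 ≈ 253.47 thousand.

About 253.47 thousand are unemployed.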